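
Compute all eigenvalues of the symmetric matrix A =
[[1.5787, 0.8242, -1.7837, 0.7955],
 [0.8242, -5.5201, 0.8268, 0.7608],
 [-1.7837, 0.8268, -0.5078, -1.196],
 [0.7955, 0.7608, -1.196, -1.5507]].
sigma(A) ≈ {-6, -2, -1, 3}

A is real symmetric, so its spectrum consists of real eigenvalues. Expanding the characteristic polynomial of the displayed matrix gives
  det(λ I - A) = p(λ) = λ^4 + (6)λ^3 + (-7)λ^2 + (-48)λ + (-35.9982).
Solving p(λ) = 0 yields eigenvalues ≈ -6, -2, -1, 3. (A is shown rounded to 4 decimals, so these recover the underlying integer eigenvalues to within that precision.)
Verification: the trace of A = -6 equals the sum of eigenvalues -6, and det(A) ≈ -35.9982 matches the eigenvalue product -36.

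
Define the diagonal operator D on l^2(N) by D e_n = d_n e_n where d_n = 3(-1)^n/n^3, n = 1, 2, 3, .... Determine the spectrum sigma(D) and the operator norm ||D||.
sigma(D) = {3(-1)^n/n^3 : n ≥ 1} ∪ {0}; ||D|| = 3

A bounded diagonal operator on l^2 with diagonal entries d_n has spectrum equal to the closure of {d_n : n ≥ 1}: every d_n is an eigenvalue (with eigenvector e_n), so {d_n} ⊂ sigma(D); the spectrum is closed, so its closure is too; and for lambda not in the closure, (D - lambda I) has bounded inverse (the diagonal entries 1/(d_n - lambda) are bounded). For our sequence d_n = 3(-1)^n/n^3, n = 1, 2, 3, ...:
  - {d_n} = {3(-1)^n/n^3 : n ≥ 1}; the only limit point is 0
  - closure = {3(-1)^n/n^3 : n ≥ 1} ∪ {0}
For the norm: a diagonal operator has ||D|| = sup_n |d_n|. Here |d_n| = 3/n^3 is decreasing, so sup_n |d_n| = |d_1| = 3. So ||D|| = 3.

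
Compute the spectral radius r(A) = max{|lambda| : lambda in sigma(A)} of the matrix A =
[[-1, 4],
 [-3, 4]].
r(A) = sqrt(8) ≈ 2.8284

The eigenvalues of A are the roots of its characteristic polynomial. With M = A (coefficients from the trace and determinant):
  p(λ) = det(λ I - M) = λ^2 - 3λ + 8.
For λ^2 - 3λ + 8 the discriminant is -23. It is negative, so the roots are the complex-conjugate pair λ = 3/2 ± (sqrt(23)/2) i ≈ 1.5 ± 2.3979i. For a conjugate pair the product of the roots equals the constant term, so |λ|^2 = 8 and |λ| = sqrt(8) ≈ 2.8284.
Thus the eigenvalues (to 4 decimals) are 1.5 ± 2.3979i (modulus 2.8284). The spectral radius is the largest modulus: r(A) = sqrt(8) ≈ 2.8284. (Cross-check: r(A) ≤ ||A||_2 ≈ 6.3574; equality holds whenever A is normal, though it can also hold for some non-normal A.)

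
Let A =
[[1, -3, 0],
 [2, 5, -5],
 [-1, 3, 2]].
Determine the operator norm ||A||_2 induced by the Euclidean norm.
||A||_2 ≈ 7.6334 (= sqrt(largest eigenvalue of A^T A))

||A||_2 = sigma_max(A) = sqrt(lambda_max(A^T A)). Form the symmetric matrix M = A^T A =
[[6, 4, -12],
 [4, 43, -19],
 [-12, -19, 29]].
Its characteristic polynomial (trace, sum of principal 2x2 minors, determinant of M give the coefficients) is
  p(λ) = det(λ I - M) = λ^3 - 78λ^2 + 1158λ - 484.
No integer candidate from the rational root theorem (±divisors of 484) is a root, so the roots are irrational. The cubic discriminant is Δ = 1808924832 > 0, so there are three distinct real roots. p(0) = -484 and p(1) = 597 have opposite signs, so a root lies in (0, 1); Newton's method refines it to λ ≈ 0.4304. p(19) = 219 and p(20) = -524 have opposite signs, so a root lies in (19, 20); Newton's method refines it to λ ≈ 19.3003. p(58) = -600 and p(59) = 1699 have opposite signs, so a root lies in (58, 59); Newton's method refines it to λ ≈ 58.2693. Check (Vieta): the three roots sum to 78, matching tr M = 78.
So the eigenvalues of A^T A are ≈ 0.4304, 19.3003, 58.2693 (all ≥ 0, as they must be for A^T A). The largest is λ_max ≈ 58.2693, hence ||A||_2 = sqrt(λ_max) ≈ 7.6334.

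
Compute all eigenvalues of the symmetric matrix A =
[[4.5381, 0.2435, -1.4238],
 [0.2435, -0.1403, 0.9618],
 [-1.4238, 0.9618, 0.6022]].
sigma(A) ≈ {-1, 1, 5}

A is real symmetric, so its spectrum consists of real eigenvalues. Expanding the characteristic polynomial of the displayed matrix gives
  det(λ I - A) = p(λ) = λ^3 + (-5)λ^2 + (-1)λ + (5).
Solving p(λ) = 0 yields eigenvalues ≈ -1, 1, 5. (A is shown rounded to 4 decimals, so these recover the underlying integer eigenvalues to within that precision.)
Verification: the trace of A = 5 equals the sum of eigenvalues 5, and det(A) ≈ -4.9996 matches the eigenvalue product -5.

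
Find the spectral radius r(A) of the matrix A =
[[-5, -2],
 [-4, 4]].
r(A) = (1 + sqrt(113))/2 ≈ 5.8151

The eigenvalues of A are the roots of its characteristic polynomial. With M = A (coefficients from the trace and determinant):
  p(λ) = det(λ I - M) = λ^2 + λ - 28.
For λ^2 + λ - 28 the discriminant is 113. It is nonnegative but not a perfect square, so the roots are real and irrational: λ = (-1 ± sqrt(113))/2 ≈ 4.8151, -5.8151.
Thus the eigenvalues (to 4 decimals) are 4.8151 (modulus 4.8151); -5.8151 (modulus 5.8151). The spectral radius is the largest modulus: r(A) = (1 + sqrt(113))/2 ≈ 5.8151. (Cross-check: r(A) ≤ ||A||_2 ≈ 6.5264; equality holds whenever A is normal, though it can also hold for some non-normal A.)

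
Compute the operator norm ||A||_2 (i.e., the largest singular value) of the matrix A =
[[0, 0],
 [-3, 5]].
||A||_2 = sqrt(34) ≈ 5.831 (= sqrt(largest eigenvalue of A^T A))

||A||_2 = sigma_max(A) = sqrt(lambda_max(A^T A)). Form the symmetric matrix M = A^T A =
[[9, -15],
 [-15, 25]].
Its characteristic polynomial (trace, determinant of M give the coefficients) is
  p(λ) = det(λ I - M) = λ^2 - 34λ.
For λ^2 - 34λ the discriminant is 1156. It is a perfect square (34^2), so the roots are rational: λ = (34 ± 34)/2 = 34, 0.
So the eigenvalues of A^T A are ≈ 0, 34 (all ≥ 0, as they must be for A^T A). The largest is λ_max = 34, hence ||A||_2 = sqrt(λ_max) = sqrt(34) ≈ 5.831.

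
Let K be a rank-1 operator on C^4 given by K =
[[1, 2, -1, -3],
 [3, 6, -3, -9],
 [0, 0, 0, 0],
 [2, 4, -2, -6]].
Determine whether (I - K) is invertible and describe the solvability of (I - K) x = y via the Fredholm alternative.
(I - K) is singular (det(I - K) = 0, i.e. 1 ∈ sigma(K)). (I - K) x = y is solvable iff y ⊥ ker((I - K)^*) = span{(1, 2, -1, -3)}, i.e. iff y_1 + 2y_2 - y_3 - 3y_4 = 0. When solvable, the solutions are x = y + c·(1, 3, 0, 2), c arbitrary (ker(I - K) = span{(1, 3, 0, 2)}, dimension 1).

K has rank 1, so it is an outer product K = u v^T: every row of K is a multiple of one row vector. Reading off the entries, u = (1, 3, 0, 2) and v = (1, 2, -1, -3) (row i of K equals u_i·v^T). A rank-one matrix u v^T satisfies K u = u (v·u) and kills the (3)-dimensional subspace v^⊥, so its characteristic polynomial is lambda^3 (lambda - v·u) with v·u = tr K = 1. Hence the eigenvalues of I - K are 1 (multiplicity 3) and 1 - (1) = 0, so det(I - K) = 0. (Direct check: I - K =
[[0, -2, 1, 3],
 [-3, -5, 3, 9],
 [0, 0, 1, 0],
 [-2, -4, 2, 7]]
has determinant 0.) So 1 is an eigenvalue of K and (I - K) is not invertible. The finite-dimensional Fredholm alternative says: either (I - K) is invertible, or ker(I - K) ≠ {0} and then range(I - K) = ker((I - K)^*)^⊥, with dim ker(I - K) = dim ker((I - K)^*). We are in the second case, so we need both kernels. Kernel of I - K: (I - K) u = u - u (v·u) = u - u = 0, so ker(I - K) = span{u} = span{(1, 3, 0, 2)} (it is exactly 1-dimensional because rank(I - K) = 3). Kernel of the adjoint: K is real, so (I - K)^* = I - K^T = I - v u^T, and (I - v u^T) v = v - v (u·v) = 0; hence ker((I - K)^*) = span{v} = span{(1, 2, -1, -3)}. Therefore (I - K) x = y is solvable iff <y, v> = 0, i.e. iff y_1 + 2y_2 - y_3 - 3y_4 = 0. When this holds, K y = u (v·y) = 0, so (I - K) y = y and x = y is a particular solution; the full solution set is the line x = y + c·u = y + c·(1, 3, 0, 2), c ∈ C.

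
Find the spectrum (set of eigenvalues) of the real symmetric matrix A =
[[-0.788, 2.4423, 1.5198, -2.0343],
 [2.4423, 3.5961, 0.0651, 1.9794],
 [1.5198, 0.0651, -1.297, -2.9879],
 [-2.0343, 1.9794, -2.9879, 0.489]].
sigma(A) ≈ {-4, -3, 4, 5}

A is real symmetric, so its spectrum consists of real eigenvalues. Expanding the characteristic polynomial of the displayed matrix gives
  det(λ I - A) = p(λ) = λ^4 + (-2)λ^3 + (-31)λ^2 + (32.0011)λ + (239.9973).
Solving p(λ) = 0 yields eigenvalues ≈ -4, -3, 4, 5. (A is shown rounded to 4 decimals, so these recover the underlying integer eigenvalues to within that precision.)
Verification: the trace of A = 2 equals the sum of eigenvalues 2, and det(A) ≈ 239.9973 matches the eigenvalue product 240.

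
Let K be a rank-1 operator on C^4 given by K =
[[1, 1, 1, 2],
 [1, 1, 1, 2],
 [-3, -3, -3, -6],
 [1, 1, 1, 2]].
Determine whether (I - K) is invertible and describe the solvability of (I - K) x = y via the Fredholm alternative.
(I - K) is singular (det(I - K) = 0, i.e. 1 ∈ sigma(K)). (I - K) x = y is solvable iff y ⊥ ker((I - K)^*) = span{(1, 1, 1, 2)}, i.e. iff y_1 + y_2 + y_3 + 2y_4 = 0. When solvable, the solutions are x = y + c·(1, 1, -3, 1), c arbitrary (ker(I - K) = span{(1, 1, -3, 1)}, dimension 1).

K has rank 1, so it is an outer product K = u v^T: every row of K is a multiple of one row vector. Reading off the entries, u = (1, 1, -3, 1) and v = (1, 1, 1, 2) (row i of K equals u_i·v^T). A rank-one matrix u v^T satisfies K u = u (v·u) and kills the (3)-dimensional subspace v^⊥, so its characteristic polynomial is lambda^3 (lambda - v·u) with v·u = tr K = 1. Hence the eigenvalues of I - K are 1 (multiplicity 3) and 1 - (1) = 0, so det(I - K) = 0. (Direct check: I - K =
[[0, -1, -1, -2],
 [-1, 0, -1, -2],
 [3, 3, 4, 6],
 [-1, -1, -1, -1]]
has determinant 0.) So 1 is an eigenvalue of K and (I - K) is not invertible. The finite-dimensional Fredholm alternative says: either (I - K) is invertible, or ker(I - K) ≠ {0} and then range(I - K) = ker((I - K)^*)^⊥, with dim ker(I - K) = dim ker((I - K)^*). We are in the second case, so we need both kernels. Kernel of I - K: (I - K) u = u - u (v·u) = u - u = 0, so ker(I - K) = span{u} = span{(1, 1, -3, 1)} (it is exactly 1-dimensional because rank(I - K) = 3). Kernel of the adjoint: K is real, so (I - K)^* = I - K^T = I - v u^T, and (I - v u^T) v = v - v (u·v) = 0; hence ker((I - K)^*) = span{v} = span{(1, 1, 1, 2)}. Therefore (I - K) x = y is solvable iff <y, v> = 0, i.e. iff y_1 + y_2 + y_3 + 2y_4 = 0. When this holds, K y = u (v·y) = 0, so (I - K) y = y and x = y is a particular solution; the full solution set is the line x = y + c·u = y + c·(1, 1, -3, 1), c ∈ C.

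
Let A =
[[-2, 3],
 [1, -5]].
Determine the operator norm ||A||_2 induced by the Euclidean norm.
||A||_2 = sqrt((39 + sqrt(1325))/2) ≈ 6.1401 (= sqrt(largest eigenvalue of A^T A))

||A||_2 = sigma_max(A) = sqrt(lambda_max(A^T A)). Form the symmetric matrix M = A^T A =
[[5, -11],
 [-11, 34]].
Its characteristic polynomial (trace, determinant of M give the coefficients) is
  p(λ) = det(λ I - M) = λ^2 - 39λ + 49.
For λ^2 - 39λ + 49 the discriminant is 1325. It is nonnegative but not a perfect square, so the roots are real and irrational: λ = (39 ± sqrt(1325))/2 ≈ 37.7003, 1.2997.
So the eigenvalues of A^T A are ≈ 1.2997, 37.7003 (all ≥ 0, as they must be for A^T A). The largest is λ_max = (39 + sqrt(1325))/2 ≈ 37.7003, hence ||A||_2 = sqrt(λ_max) = sqrt((39 + sqrt(1325))/2) ≈ 6.1401.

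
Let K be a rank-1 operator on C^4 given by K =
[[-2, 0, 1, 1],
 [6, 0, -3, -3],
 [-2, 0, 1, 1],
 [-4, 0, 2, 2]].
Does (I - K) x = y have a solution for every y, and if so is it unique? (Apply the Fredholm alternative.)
(I - K) is singular (det(I - K) = 0, i.e. 1 ∈ sigma(K)). (I - K) x = y is solvable iff y ⊥ ker((I - K)^*) = span{(-2, 0, 1, 1)}, i.e. iff -2y_1 + y_3 + y_4 = 0. When solvable, the solutions are x = y + c·(1, -3, 1, 2), c arbitrary (ker(I - K) = span{(1, -3, 1, 2)}, dimension 1).

K has rank 1, so it is an outer product K = u v^T: every row of K is a multiple of one row vector. Reading off the entries, u = (1, -3, 1, 2) and v = (-2, 0, 1, 1) (row i of K equals u_i·v^T). A rank-one matrix u v^T satisfies K u = u (v·u) and kills the (3)-dimensional subspace v^⊥, so its characteristic polynomial is lambda^3 (lambda - v·u) with v·u = tr K = 1. Hence the eigenvalues of I - K are 1 (multiplicity 3) and 1 - (1) = 0, so det(I - K) = 0. (Direct check: I - K =
[[3, 0, -1, -1],
 [-6, 1, 3, 3],
 [2, 0, 0, -1],
 [4, 0, -2, -1]]
has determinant 0.) So 1 is an eigenvalue of K and (I - K) is not invertible. The finite-dimensional Fredholm alternative says: either (I - K) is invertible, or ker(I - K) ≠ {0} and then range(I - K) = ker((I - K)^*)^⊥, with dim ker(I - K) = dim ker((I - K)^*). We are in the second case, so we need both kernels. Kernel of I - K: (I - K) u = u - u (v·u) = u - u = 0, so ker(I - K) = span{u} = span{(1, -3, 1, 2)} (it is exactly 1-dimensional because rank(I - K) = 3). Kernel of the adjoint: K is real, so (I - K)^* = I - K^T = I - v u^T, and (I - v u^T) v = v - v (u·v) = 0; hence ker((I - K)^*) = span{v} = span{(-2, 0, 1, 1)}. Therefore (I - K) x = y is solvable iff <y, v> = 0, i.e. iff -2y_1 + y_3 + y_4 = 0. When this holds, K y = u (v·y) = 0, so (I - K) y = y and x = y is a particular solution; the full solution set is the line x = y + c·u = y + c·(1, -3, 1, 2), c ∈ C.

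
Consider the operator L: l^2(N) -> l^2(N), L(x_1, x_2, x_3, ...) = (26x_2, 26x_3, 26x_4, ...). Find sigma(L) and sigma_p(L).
sigma(L) = closed disk {z in C : |z| ≤ 26}; sigma_p(L) = open disk {z in C : |z| < 26}

Note L = 26·V where V is the unit left shift (V x)_k = x_{k+1}; so sigma(L) = 26·sigma(V) and ||L|| = 26||V||. ||L x||^2 = 676sum_{k≥2} |x_k|^2 ≤ 676||x||^2, with equality on {x : x_1 = 0}, so ||L|| = 26. For any lambda with |lambda| < 26, set r = lambda/26 (|r| < 1); the vector x = (1, r, r^2, ...) is in l^2 and satisfies L x = 26(r, r^2, ...) = lambda x, so lambda is an eigenvalue. On the boundary |lambda| = 26 the geometric series diverges, so no l^2 eigenvector exists, but these lambda lie in the approximate point spectrum. Hence sigma(L) is the closed disk of radius 26 and sigma_p(L) is the open disk.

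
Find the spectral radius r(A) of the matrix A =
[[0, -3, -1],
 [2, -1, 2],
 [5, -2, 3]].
r(A) ≈ 3.8182

The eigenvalues of A are the roots of its characteristic polynomial. With M = A (coefficients from the trace, the sum of principal 2x2 minors, and det A):
  p(λ) = det(λ I - M) = λ^3 - 2λ^2 + 12λ + 13.
No integer candidate from the rational root theorem (±divisors of 13) is a root, so the roots are irrational. The cubic discriminant is Δ = -16099 < 0, so there is one real root and a complex-conjugate pair. p(-1) = -2 and p(0) = 13 have opposite signs, so a root lies in (-1, 0); Newton's method refines it to λ ≈ -0.8917. Dividing out (λ - (-0.8917)) leaves approximately λ^2 - 2.8917λ + 14.5786. For λ^2 - 2.8917λ + 14.5786 the discriminant is -49.9524. It is negative, so the remaining roots are the complex-conjugate pair λ ≈ 1.4459 ± 3.5338i. Their product equals the constant term, so |λ|^2 ≈ 14.5786 and |λ| ≈ 3.8182.
Thus the eigenvalues (to 4 decimals) are -0.8917 (modulus 0.8917); 1.4459 ± 3.5338i (modulus 3.8182). The spectral radius is the largest modulus: r(A) ≈ 3.8182. (Cross-check: r(A) ≤ ||A||_2 ≈ 6.847; equality holds whenever A is normal, though it can also hold for some non-normal A.)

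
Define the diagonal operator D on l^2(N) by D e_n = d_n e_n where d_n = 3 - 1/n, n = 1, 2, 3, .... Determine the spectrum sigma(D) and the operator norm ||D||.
sigma(D) = {3 - 1/n : n ≥ 1} ∪ {3}; ||D|| = 3

A bounded diagonal operator on l^2 with diagonal entries d_n has spectrum equal to the closure of {d_n : n ≥ 1}: every d_n is an eigenvalue (with eigenvector e_n), so {d_n} ⊂ sigma(D); the spectrum is closed, so its closure is too; and for lambda not in the closure, (D - lambda I) has bounded inverse (the diagonal entries 1/(d_n - lambda) are bounded). For our sequence d_n = 3 - 1/n, n = 1, 2, 3, ...:
  - {d_n} = {3 - 1/n : n ≥ 1}; the only limit point is 3
  - closure = {3 - 1/n : n ≥ 1} ∪ {3}
For the norm: a diagonal operator has ||D|| = sup_n |d_n|. Here d_n = 3 - 1/n increases monotonically from d_1 = 2 toward 3, with all terms in [2, 3); so sup_n |d_n| = 3 (the supremum is the limit, not attained). So ||D|| = 3.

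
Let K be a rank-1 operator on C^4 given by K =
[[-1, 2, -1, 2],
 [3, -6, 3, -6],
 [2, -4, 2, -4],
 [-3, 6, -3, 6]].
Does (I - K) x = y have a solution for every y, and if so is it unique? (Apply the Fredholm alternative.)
(I - K) is singular (det(I - K) = 0, i.e. 1 ∈ sigma(K)). (I - K) x = y is solvable iff y ⊥ ker((I - K)^*) = span{(-1, 2, -1, 2)}, i.e. iff -y_1 + 2y_2 - y_3 + 2y_4 = 0. When solvable, the solutions are x = y + c·(1, -3, -2, 3), c arbitrary (ker(I - K) = span{(1, -3, -2, 3)}, dimension 1).

K has rank 1, so it is an outer product K = u v^T: every row of K is a multiple of one row vector. Reading off the entries, u = (1, -3, -2, 3) and v = (-1, 2, -1, 2) (row i of K equals u_i·v^T). A rank-one matrix u v^T satisfies K u = u (v·u) and kills the (3)-dimensional subspace v^⊥, so its characteristic polynomial is lambda^3 (lambda - v·u) with v·u = tr K = 1. Hence the eigenvalues of I - K are 1 (multiplicity 3) and 1 - (1) = 0, so det(I - K) = 0. (Direct check: I - K =
[[2, -2, 1, -2],
 [-3, 7, -3, 6],
 [-2, 4, -1, 4],
 [3, -6, 3, -5]]
has determinant 0.) So 1 is an eigenvalue of K and (I - K) is not invertible. The finite-dimensional Fredholm alternative says: either (I - K) is invertible, or ker(I - K) ≠ {0} and then range(I - K) = ker((I - K)^*)^⊥, with dim ker(I - K) = dim ker((I - K)^*). We are in the second case, so we need both kernels. Kernel of I - K: (I - K) u = u - u (v·u) = u - u = 0, so ker(I - K) = span{u} = span{(1, -3, -2, 3)} (it is exactly 1-dimensional because rank(I - K) = 3). Kernel of the adjoint: K is real, so (I - K)^* = I - K^T = I - v u^T, and (I - v u^T) v = v - v (u·v) = 0; hence ker((I - K)^*) = span{v} = span{(-1, 2, -1, 2)}. Therefore (I - K) x = y is solvable iff <y, v> = 0, i.e. iff -y_1 + 2y_2 - y_3 + 2y_4 = 0. When this holds, K y = u (v·y) = 0, so (I - K) y = y and x = y is a particular solution; the full solution set is the line x = y + c·u = y + c·(1, -3, -2, 3), c ∈ C.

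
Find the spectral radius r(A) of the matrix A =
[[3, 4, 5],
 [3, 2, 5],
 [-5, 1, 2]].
r(A) ≈ 6.1691

The eigenvalues of A are the roots of its characteristic polynomial. With M = A (coefficients from the trace, the sum of principal 2x2 minors, and det A):
  p(λ) = det(λ I - M) = λ^3 - 7λ^2 + 24λ + 62.
No integer candidate from the rational root theorem (±divisors of 62) is a root, so the roots are irrational. The cubic discriminant is Δ = -233284 < 0, so there is one real root and a complex-conjugate pair. p(-2) = -22 and p(-1) = 30 have opposite signs, so a root lies in (-2, -1); Newton's method refines it to λ ≈ -1.6291. Dividing out (λ - (-1.6291)) leaves approximately λ^2 - 8.6291λ + 38.0577. For λ^2 - 8.6291λ + 38.0577 the discriminant is -77.7694. It is negative, so the remaining roots are the complex-conjugate pair λ ≈ 4.3146 ± 4.4093i. Their product equals the constant term, so |λ|^2 ≈ 38.0577 and |λ| ≈ 6.1691.
Thus the eigenvalues (to 4 decimals) are -1.6291 (modulus 1.6291); 4.3146 ± 4.4093i (modulus 6.1691). The spectral radius is the largest modulus: r(A) ≈ 6.1691. (Cross-check: r(A) ≤ ||A||_2 ≈ 9.3036; equality holds whenever A is normal, though it can also hold for some non-normal A.)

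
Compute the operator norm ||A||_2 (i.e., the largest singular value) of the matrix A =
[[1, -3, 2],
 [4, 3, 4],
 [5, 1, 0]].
||A||_2 ≈ 7.6149 (= sqrt(largest eigenvalue of A^T A))

||A||_2 = sigma_max(A) = sqrt(lambda_max(A^T A)). Form the symmetric matrix M = A^T A =
[[42, 14, 18],
 [14, 19, 6],
 [18, 6, 20]].
Its characteristic polynomial (trace, sum of principal 2x2 minors, determinant of M give the coefficients) is
  p(λ) = det(λ I - M) = λ^3 - 81λ^2 + 1462λ - 7396.
No integer candidate from the rational root theorem (±divisors of 7396) is a root, so the roots are irrational. The cubic discriminant is Δ = 90209012 > 0, so there are three distinct real roots. p(9) = -70 and p(10) = 124 have opposite signs, so a root lies in (9, 10); Newton's method refines it to λ ≈ 9.3034. p(13) = 118 and p(14) = -60 have opposite signs, so a root lies in (13, 14); Newton's method refines it to λ ≈ 13.7096. p(57) = -2038 and p(58) = 28 have opposite signs, so a root lies in (57, 58); Newton's method refines it to λ ≈ 57.987. Check (Vieta): the three roots sum to 81, matching tr M = 81.
So the eigenvalues of A^T A are ≈ 9.3034, 13.7096, 57.987 (all ≥ 0, as they must be for A^T A). The largest is λ_max ≈ 57.987, hence ||A||_2 = sqrt(λ_max) ≈ 7.6149.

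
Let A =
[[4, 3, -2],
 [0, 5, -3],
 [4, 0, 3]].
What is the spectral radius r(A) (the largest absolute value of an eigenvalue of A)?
r(A) ≈ 6.1147

The eigenvalues of A are the roots of its characteristic polynomial. With M = A (coefficients from the trace, the sum of principal 2x2 minors, and det A):
  p(λ) = det(λ I - M) = λ^3 - 12λ^2 + 55λ - 64.
No integer candidate from the rational root theorem (±divisors of 64) is a root, so the roots are irrational. The cubic discriminant is Δ = -22540 < 0, so there is one real root and a complex-conjugate pair. p(1) = -20 and p(2) = 6 have opposite signs, so a root lies in (1, 2); Newton's method refines it to λ ≈ 1.7117. Dividing out (λ - (1.7117)) leaves approximately λ^2 - 10.2883λ + 37.3894. For λ^2 - 10.2883λ + 37.3894 the discriminant is -43.7087. It is negative, so the remaining roots are the complex-conjugate pair λ ≈ 5.1441 ± 3.3056i. Their product equals the constant term, so |λ|^2 ≈ 37.3894 and |λ| ≈ 6.1147.
Thus the eigenvalues (to 4 decimals) are 1.7117 (modulus 1.7117); 5.1441 ± 3.3056i (modulus 6.1147). The spectral radius is the largest modulus: r(A) ≈ 6.1147. (Cross-check: r(A) ≤ ||A||_2 ≈ 7.2559; equality holds whenever A is normal, though it can also hold for some non-normal A.)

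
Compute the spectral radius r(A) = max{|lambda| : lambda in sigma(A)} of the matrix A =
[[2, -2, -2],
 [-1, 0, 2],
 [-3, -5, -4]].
r(A) ≈ 3.1167

The eigenvalues of A are the roots of its characteristic polynomial. With M = A (coefficients from the trace, the sum of principal 2x2 minors, and det A):
  p(λ) = det(λ I - M) = λ^3 + 2λ^2 - 6λ - 30.
No integer candidate from the rational root theorem (±divisors of 30) is a root, so the roots are irrational. The cubic discriminant is Δ = -15852 < 0, so there is one real root and a complex-conjugate pair. p(3) = -3 and p(4) = 42 have opposite signs, so a root lies in (3, 4); Newton's method refines it to λ ≈ 3.0883. Dividing out (λ - (3.0883)) leaves approximately λ^2 + 5.0883λ + 9.7141. For λ^2 + 5.0883λ + 9.7141 the discriminant is -12.9658. It is negative, so the remaining roots are the complex-conjugate pair λ ≈ -2.5441 ± 1.8004i. Their product equals the constant term, so |λ|^2 ≈ 9.7141 and |λ| ≈ 3.1167.
Thus the eigenvalues (to 4 decimals) are 3.0883 (modulus 3.0883); -2.5441 ± 1.8004i (modulus 3.1167). The spectral radius is the largest modulus: r(A) ≈ 3.1167. (Cross-check: r(A) ≤ ||A||_2 ≈ 7.3708; equality holds whenever A is normal, though it can also hold for some non-normal A.)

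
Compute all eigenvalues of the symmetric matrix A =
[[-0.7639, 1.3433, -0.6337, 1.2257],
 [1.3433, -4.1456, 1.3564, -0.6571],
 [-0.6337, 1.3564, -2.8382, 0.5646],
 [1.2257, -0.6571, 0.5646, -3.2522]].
sigma(A) ≈ {-6, -3, -2, 0}

A is real symmetric, so its spectrum consists of real eigenvalues. Expanding the characteristic polynomial of the displayed matrix gives
  det(λ I - A) = p(λ) = λ^4 + (11)λ^3 + (36)λ^2 + (35.9985)λ + (-0.001).
Solving p(λ) = 0 yields eigenvalues ≈ -6, -3, -2, 0. (A is shown rounded to 4 decimals, so these recover the underlying integer eigenvalues to within that precision.)
Verification: the trace of A = -11 equals the sum of eigenvalues -11, and det(A) ≈ -0.0010 matches the eigenvalue product 0.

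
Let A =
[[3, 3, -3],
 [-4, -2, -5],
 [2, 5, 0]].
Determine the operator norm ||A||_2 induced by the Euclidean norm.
||A||_2 ≈ 7.9425 (= sqrt(largest eigenvalue of A^T A))

||A||_2 = sigma_max(A) = sqrt(lambda_max(A^T A)). Form the symmetric matrix M = A^T A =
[[29, 27, 11],
 [27, 38, 1],
 [11, 1, 34]].
Its characteristic polynomial (trace, sum of principal 2x2 minors, determinant of M give the coefficients) is
  p(λ) = det(λ I - M) = λ^3 - 101λ^2 + 2529λ - 8649.
No integer candidate from the rational root theorem (±divisors of 8649) is a root, so the roots are irrational. The cubic discriminant is Δ = 2645310240 > 0, so there are three distinct real roots. p(4) = -85 and p(5) = 1596 have opposite signs, so a root lies in (4, 5); Newton's method refines it to λ ≈ 4.0482. p(33) = 756 and p(34) = -115 have opposite signs, so a root lies in (33, 34); Newton's method refines it to λ ≈ 33.868. p(63) = -144 and p(64) = 1655 have opposite signs, so a root lies in (63, 64); Newton's method refines it to λ ≈ 63.0838. Check (Vieta): the three roots sum to 101, matching tr M = 101.
So the eigenvalues of A^T A are ≈ 4.0482, 33.868, 63.0838 (all ≥ 0, as they must be for A^T A). The largest is λ_max ≈ 63.0838, hence ||A||_2 = sqrt(λ_max) ≈ 7.9425.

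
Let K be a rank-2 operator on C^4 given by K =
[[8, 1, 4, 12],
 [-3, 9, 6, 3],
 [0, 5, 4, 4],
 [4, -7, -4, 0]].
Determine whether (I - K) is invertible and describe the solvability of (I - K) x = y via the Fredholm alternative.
(I - K) is invertible (det(I - K) = 82 ≠ 0), so for every y in C^4 the equation (I - K) x = y has a unique solution.

K has rank 2 and factors as K = U V^T = u1 v1^T + u2 v2^T with u1 = (2, 3, 2, -2), v1 = (1, 2, 2, 3), u2 = (-3, 3, 1, -3), v2 = (-2, 1, 0, -2) (multiplying out reproduces the displayed K). The nonzero eigenvalues of U V^T coincide with those of the 2 x 2 matrix G = V^T U = [[v1·u1, v1·u2], [v2·u1, v2·u2]] = [[6, -4], [3, 15]], and by the Sylvester determinant identity det(I_4 - U V^T) = det(I_2 - V^T U) = det([[-5, 4], [-3, -14]]) = (-5)(-14) - (4)(-3) = 82. (Direct check: I - K =
[[-7, -1, -4, -12],
 [3, -8, -6, -3],
 [0, -5, -3, -4],
 [-4, 7, 4, 1]]
has determinant 82.) The finite-dimensional Fredholm alternative says: either (I - K) is invertible, or ker(I - K) ≠ {0} and then range(I - K) = ker((I - K)^*)^⊥, with dim ker(I - K) = dim ker((I - K)^*). Since det(I - K) ≠ 0, 1 is not an eigenvalue of K and ker(I - K) = {0}, so we are in the first case: for every y there is a unique x = (I - K)^(-1) y. (Explicitly, by the Woodbury identity, (I - U V^T)^(-1) = I + U (I_2 - G)^(-1) V^T.)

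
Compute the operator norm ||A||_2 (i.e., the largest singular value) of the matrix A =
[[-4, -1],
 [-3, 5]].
||A||_2 = sqrt((51 + sqrt(485))/2) ≈ 6.0425 (= sqrt(largest eigenvalue of A^T A))

||A||_2 = sigma_max(A) = sqrt(lambda_max(A^T A)). Form the symmetric matrix M = A^T A =
[[25, -11],
 [-11, 26]].
Its characteristic polynomial (trace, determinant of M give the coefficients) is
  p(λ) = det(λ I - M) = λ^2 - 51λ + 529.
For λ^2 - 51λ + 529 the discriminant is 485. It is nonnegative but not a perfect square, so the roots are real and irrational: λ = (51 ± sqrt(485))/2 ≈ 36.5114, 14.4886.
So the eigenvalues of A^T A are ≈ 14.4886, 36.5114 (all ≥ 0, as they must be for A^T A). The largest is λ_max = (51 + sqrt(485))/2 ≈ 36.5114, hence ||A||_2 = sqrt(λ_max) = sqrt((51 + sqrt(485))/2) ≈ 6.0425.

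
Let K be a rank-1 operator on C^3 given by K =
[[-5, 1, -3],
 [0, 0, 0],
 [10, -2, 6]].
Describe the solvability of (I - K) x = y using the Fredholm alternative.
(I - K) is singular (det(I - K) = 0, i.e. 1 ∈ sigma(K)). (I - K) x = y is solvable iff y ⊥ ker((I - K)^*) = span{(-5, 1, -3)}, i.e. iff -5y_1 + y_2 - 3y_3 = 0. When solvable, the solutions are x = y + c·(1, 0, -2), c arbitrary (ker(I - K) = span{(1, 0, -2)}, dimension 1).

K has rank 1, so it is an outer product K = u v^T: every row of K is a multiple of one row vector. Reading off the entries, u = (1, 0, -2) and v = (-5, 1, -3) (row i of K equals u_i·v^T). A rank-one matrix u v^T satisfies K u = u (v·u) and kills the (2)-dimensional subspace v^⊥, so its characteristic polynomial is lambda^2 (lambda - v·u) with v·u = tr K = 1. Hence the eigenvalues of I - K are 1 (multiplicity 2) and 1 - (1) = 0, so det(I - K) = 0. (Direct check: I - K =
[[6, -1, 3],
 [0, 1, 0],
 [-10, 2, -5]]
has determinant 0.) So 1 is an eigenvalue of K and (I - K) is not invertible. The finite-dimensional Fredholm alternative says: either (I - K) is invertible, or ker(I - K) ≠ {0} and then range(I - K) = ker((I - K)^*)^⊥, with dim ker(I - K) = dim ker((I - K)^*). We are in the second case, so we need both kernels. Kernel of I - K: (I - K) u = u - u (v·u) = u - u = 0, so ker(I - K) = span{u} = span{(1, 0, -2)} (it is exactly 1-dimensional because rank(I - K) = 2). Kernel of the adjoint: K is real, so (I - K)^* = I - K^T = I - v u^T, and (I - v u^T) v = v - v (u·v) = 0; hence ker((I - K)^*) = span{v} = span{(-5, 1, -3)}. Therefore (I - K) x = y is solvable iff <y, v> = 0, i.e. iff -5y_1 + y_2 - 3y_3 = 0. When this holds, K y = u (v·y) = 0, so (I - K) y = y and x = y is a particular solution; the full solution set is the line x = y + c·u = y + c·(1, 0, -2), c ∈ C.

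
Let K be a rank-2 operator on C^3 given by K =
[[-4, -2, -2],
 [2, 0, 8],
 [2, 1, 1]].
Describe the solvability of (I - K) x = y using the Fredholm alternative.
(I - K) is singular (det(I - K) = 0, i.e. 1 ∈ sigma(K)). (I - K) x = y is solvable iff y ⊥ ker((I - K)^*) = span{(-4, -1, -9)}, i.e. iff -4y_1 - y_2 - 9y_3 = 0. When solvable, x is determined up to adding multiples of (2, -4, -1) (ker(I - K) = span{(2, -4, -1)}, dimension 1).

K has rank 2 and factors as K = U V^T = u1 v1^T + u2 v2^T with u1 = (0, 2, 0), v1 = (-1, -1, 3), u2 = (-2, 2, 1), v2 = (2, 1, 1) (multiplying out reproduces the displayed K). The nonzero eigenvalues of U V^T coincide with those of the 2 x 2 matrix G = V^T U = [[v1·u1, v1·u2], [v2·u1, v2·u2]] = [[-2, 3], [2, -1]], and by the Sylvester determinant identity det(I_3 - U V^T) = det(I_2 - V^T U) = det([[3, -3], [-2, 2]]) = (3)(2) - (-3)(-2) = 0. (Direct check: I - K =
[[5, 2, 2],
 [-2, 1, -8],
 [-2, -1, 0]]
has determinant 0.) So 1 is an eigenvalue of K and (I - K) is not invertible. The finite-dimensional Fredholm alternative says: either (I - K) is invertible, or ker(I - K) ≠ {0} and then range(I - K) = ker((I - K)^*)^⊥, with dim ker(I - K) = dim ker((I - K)^*). We are in the second case, so we compute both kernels via the 2 x 2 reduction. If (I - U V^T) x = 0 then x = U (V^T x) lies in the column space of U; writing x = U b gives U (I_2 - G) b = 0, and since u1, u2 are independent, (I_2 - G) b = 0. With I_2 - G = [[3, -3], [-2, 2]] (singular, as its determinant is 0) a null vector is b = (-1, -1), so ker(I - K) = span{-1·u1 + (-1)·u2} = span{(2, -4, -1)}. For the adjoint, (I - K)^* = I - K^T = I - V U^T, and the same argument gives ker((I - K)^*) = {V a : (I_2 - G)^T a = 0}; (I_2 - G)^T = [[3, -2], [-3, 2]] has null vector a = (-2, -3), so ker((I - K)^*) = span{-2·v1 + (-3)·v2} = span{(-4, -1, -9)}. (Both kernels are 1-dimensional, matching rank(I - K) = 2.) Therefore (I - K) x = y is solvable iff <y, (-4, -1, -9)> = 0, i.e. iff -4y_1 - y_2 - 9y_3 = 0; when solvable the solution set is the line x_p + c·(2, -4, -1), c ∈ C.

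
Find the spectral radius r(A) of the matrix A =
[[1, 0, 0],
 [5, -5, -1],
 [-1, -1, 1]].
r(A) = (4 + sqrt(40))/2 ≈ 5.1623

The eigenvalues of A are the roots of its characteristic polynomial. With M = A (coefficients from the trace, the sum of principal 2x2 minors, and det A):
  p(λ) = det(λ I - M) = λ^3 + 3λ^2 - 10λ + 6.
By the rational root theorem any rational root is an integer divisor of 6. Testing λ = 1: p(1) = 1 + 3 - 10 + 6 = 0, so λ = 1 is a root. Dividing out (λ - 1) leaves p(λ) = (λ - 1)(λ^2 + 4λ - 6). For λ^2 + 4λ - 6 the discriminant is 40. It is nonnegative but not a perfect square, so the roots are real and irrational: λ = (-4 ± sqrt(40))/2 ≈ 1.1623, -5.1623.
Thus the eigenvalues (to 4 decimals) are 1.1623 (modulus 1.1623); -5.1623 (modulus 5.1623); 1 (modulus 1). The spectral radius is the largest modulus: r(A) = (4 + sqrt(40))/2 ≈ 5.1623. (Cross-check: r(A) ≤ ||A||_2 ≈ 7.1777; equality holds whenever A is normal, though it can also hold for some non-normal A.)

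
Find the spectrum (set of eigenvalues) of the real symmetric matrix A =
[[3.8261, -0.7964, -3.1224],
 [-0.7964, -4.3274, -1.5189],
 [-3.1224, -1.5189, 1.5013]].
sigma(A) ≈ {-5, 0, 6}

A is real symmetric, so its spectrum consists of real eigenvalues. Expanding the characteristic polynomial of the displayed matrix gives
  det(λ I - A) = p(λ) = λ^3 + (-1)λ^2 + (-30)λ + (0).
Solving p(λ) = 0 yields eigenvalues ≈ -5, 0, 6. (A is shown rounded to 4 decimals, so these recover the underlying integer eigenvalues to within that precision.)
Verification: the trace of A = 1 equals the sum of eigenvalues 1, and det(A) ≈ -0.0009 matches the eigenvalue product 0.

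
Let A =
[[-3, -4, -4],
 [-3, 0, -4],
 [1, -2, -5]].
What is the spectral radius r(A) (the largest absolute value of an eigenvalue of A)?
r(A) ≈ 6.1586

The eigenvalues of A are the roots of its characteristic polynomial. With M = A (coefficients from the trace, the sum of principal 2x2 minors, and det A):
  p(λ) = det(λ I - M) = λ^3 + 8λ^2 - λ - 76.
No integer candidate from the rational root theorem (±divisors of 76) is a root, so the roots are irrational. The cubic discriminant is Δ = 10708 > 0, so there are three distinct real roots. p(-7) = -20 and p(-6) = 2 have opposite signs, so a root lies in (-7, -6); Newton's method refines it to λ ≈ -6.1586. p(-5) = 4 and p(-4) = -8 have opposite signs, so a root lies in (-5, -4); Newton's method refines it to λ ≈ -4.5523. p(2) = -38 and p(3) = 20 have opposite signs, so a root lies in (2, 3); Newton's method refines it to λ ≈ 2.7108. Check (Vieta): the three roots sum to -8, matching tr M = -8.
Thus the eigenvalues (to 4 decimals) are -6.1586 (modulus 6.1586); -4.5523 (modulus 4.5523); 2.7108 (modulus 2.7108). The spectral radius is the largest modulus: r(A) ≈ 6.1586. (Cross-check: r(A) ≤ ||A||_2 ≈ 8.8429; equality holds whenever A is normal, though it can also hold for some non-normal A.)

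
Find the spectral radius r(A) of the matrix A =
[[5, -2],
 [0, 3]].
r(A) = 5

The eigenvalues of A are the roots of its characteristic polynomial. With M = A (coefficients from the trace and determinant):
  p(λ) = det(λ I - M) = λ^2 - 8λ + 15.
For λ^2 - 8λ + 15 the discriminant is 4. It is a perfect square (2^2), so the roots are rational: λ = (8 ± 2)/2 = 5, 3.
Thus the eigenvalues (to 4 decimals) are 5 (modulus 5); 3 (modulus 3). The spectral radius is the largest modulus: r(A) = 5. (Cross-check: r(A) ≤ ||A||_2 ≈ 5.5373; equality holds whenever A is normal, though it can also hold for some non-normal A.)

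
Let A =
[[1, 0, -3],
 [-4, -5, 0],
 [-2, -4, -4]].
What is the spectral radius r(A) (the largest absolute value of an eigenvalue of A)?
r(A) = (7 + sqrt(57))/2 ≈ 7.2749

The eigenvalues of A are the roots of its characteristic polynomial. With M = A (coefficients from the trace, the sum of principal 2x2 minors, and det A):
  p(λ) = det(λ I - M) = λ^3 + 8λ^2 + 5λ - 2.
By the rational root theorem any rational root is an integer divisor of 2. Testing λ = -1: p(-1) = -1 + 8 - 5 - 2 = 0, so λ = -1 is a root. Dividing out (λ + 1) leaves p(λ) = (λ + 1)(λ^2 + 7λ - 2). For λ^2 + 7λ - 2 the discriminant is 57. It is nonnegative but not a perfect square, so the roots are real and irrational: λ = (-7 ± sqrt(57))/2 ≈ 0.2749, -7.2749.
Thus the eigenvalues (to 4 decimals) are 0.2749 (modulus 0.2749); -7.2749 (modulus 7.2749); -1 (modulus 1). The spectral radius is the largest modulus: r(A) = (7 + sqrt(57))/2 ≈ 7.2749. (Cross-check: r(A) ≤ ||A||_2 ≈ 8.1776; equality holds whenever A is normal, though it can also hold for some non-normal A.)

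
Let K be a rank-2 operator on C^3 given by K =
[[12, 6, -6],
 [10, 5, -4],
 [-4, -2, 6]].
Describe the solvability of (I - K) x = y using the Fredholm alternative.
(I - K) is invertible (det(I - K) = 48 ≠ 0), so for every y in C^3 the equation (I - K) x = y has a unique solution.

K has rank 2 and factors as K = U V^T = u1 v1^T + u2 v2^T with u1 = (3, 3, 1), v1 = (2, 1, 0), u2 = (-3, -2, 3), v2 = (-2, -1, 2) (multiplying out reproduces the displayed K). The nonzero eigenvalues of U V^T coincide with those of the 2 x 2 matrix G = V^T U = [[v1·u1, v1·u2], [v2·u1, v2·u2]] = [[9, -8], [-7, 14]], and by the Sylvester determinant identity det(I_3 - U V^T) = det(I_2 - V^T U) = det([[-8, 8], [7, -13]]) = (-8)(-13) - (8)(7) = 48. (Direct check: I - K =
[[-11, -6, 6],
 [-10, -4, 4],
 [4, 2, -5]]
has determinant 48.) The finite-dimensional Fredholm alternative says: either (I - K) is invertible, or ker(I - K) ≠ {0} and then range(I - K) = ker((I - K)^*)^⊥, with dim ker(I - K) = dim ker((I - K)^*). Since det(I - K) ≠ 0, 1 is not an eigenvalue of K and ker(I - K) = {0}, so we are in the first case: for every y there is a unique x = (I - K)^(-1) y. (Explicitly, by the Woodbury identity, (I - U V^T)^(-1) = I + U (I_2 - G)^(-1) V^T.)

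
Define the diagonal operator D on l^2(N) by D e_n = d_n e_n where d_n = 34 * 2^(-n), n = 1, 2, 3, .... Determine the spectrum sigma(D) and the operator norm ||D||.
sigma(D) = {34 * 2^(-n) : n ≥ 1} ∪ {0}; ||D|| = 17

A bounded diagonal operator on l^2 with diagonal entries d_n has spectrum equal to the closure of {d_n : n ≥ 1}: every d_n is an eigenvalue (with eigenvector e_n), so {d_n} ⊂ sigma(D); the spectrum is closed, so its closure is too; and for lambda not in the closure, (D - lambda I) has bounded inverse (the diagonal entries 1/(d_n - lambda) are bounded). For our sequence d_n = 34 * 2^(-n), n = 1, 2, 3, ...:
  - {d_n} = {34 * 2^(-n) : n ≥ 1}; the only limit point is 0
  - closure = {34 * 2^(-n) : n ≥ 1} ∪ {0}
For the norm: a diagonal operator has ||D|| = sup_n |d_n|. Here d_n = 34 * 2^(-n) is positive and decreasing, so sup_n |d_n| = d_1 = 34/2 = 17. So ||D|| = 17.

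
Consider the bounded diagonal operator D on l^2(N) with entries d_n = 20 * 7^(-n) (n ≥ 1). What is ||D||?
||D|| = 20/7 (attained at n = 1)

For D diagonal, ||D|| = sup_n |d_n|. The sequence d_n = 20 * 7^(-n) is positive and strictly decreasing (ratio 7^(-1) < 1), so the supremum is d_1 = 20/7. Hence ||D|| = 20/7.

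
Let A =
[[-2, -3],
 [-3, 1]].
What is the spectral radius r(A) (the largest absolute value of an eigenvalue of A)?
r(A) = (1 + sqrt(45))/2 ≈ 3.8541

The eigenvalues of A are the roots of its characteristic polynomial. With M = A (coefficients from the trace and determinant):
  p(λ) = det(λ I - M) = λ^2 + λ - 11.
For λ^2 + λ - 11 the discriminant is 45. It is nonnegative but not a perfect square, so the roots are real and irrational: λ = (-1 ± sqrt(45))/2 ≈ 2.8541, -3.8541.
Thus the eigenvalues (to 4 decimals) are 2.8541 (modulus 2.8541); -3.8541 (modulus 3.8541). The spectral radius is the largest modulus: r(A) = (1 + sqrt(45))/2 ≈ 3.8541. (Cross-check: r(A) ≤ ||A||_2 ≈ 3.8541; equality holds whenever A is normal, though it can also hold for some non-normal A.)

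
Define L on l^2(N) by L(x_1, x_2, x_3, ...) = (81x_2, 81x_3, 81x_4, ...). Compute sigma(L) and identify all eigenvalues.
sigma(L) = closed disk {z in C : |z| ≤ 81}; sigma_p(L) = open disk {z in C : |z| < 81}

Note L = 81·V where V is the unit left shift (V x)_k = x_{k+1}; so sigma(L) = 81·sigma(V) and ||L|| = 81||V||. ||L x||^2 = 6561sum_{k≥2} |x_k|^2 ≤ 6561||x||^2, with equality on {x : x_1 = 0}, so ||L|| = 81. For any lambda with |lambda| < 81, set r = lambda/81 (|r| < 1); the vector x = (1, r, r^2, ...) is in l^2 and satisfies L x = 81(r, r^2, ...) = lambda x, so lambda is an eigenvalue. On the boundary |lambda| = 81 the geometric series diverges, so no l^2 eigenvector exists, but these lambda lie in the approximate point spectrum. Hence sigma(L) is the closed disk of radius 81 and sigma_p(L) is the open disk.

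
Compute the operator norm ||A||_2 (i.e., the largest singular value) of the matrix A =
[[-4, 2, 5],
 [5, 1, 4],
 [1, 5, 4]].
||A||_2 ≈ 8.9773 (= sqrt(largest eigenvalue of A^T A))

||A||_2 = sigma_max(A) = sqrt(lambda_max(A^T A)). Form the symmetric matrix M = A^T A =
[[42, 2, 4],
 [2, 30, 34],
 [4, 34, 57]].
Its characteristic polynomial (trace, sum of principal 2x2 minors, determinant of M give the coefficients) is
  p(λ) = det(λ I - M) = λ^3 - 129λ^2 + 4188λ - 23104.
No integer candidate from the rational root theorem (±divisors of 23104) is a root, so the roots are irrational. The cubic discriminant is Δ = 9927941904 > 0, so there are three distinct real roots. p(6) = -2404 and p(7) = 234 have opposite signs, so a root lies in (6, 7); Newton's method refines it to λ ≈ 6.9078. p(41) = 676 and p(42) = -676 have opposite signs, so a root lies in (41, 42); Newton's method refines it to λ ≈ 41.5008. p(80) = -1664 and p(81) = 1196 have opposite signs, so a root lies in (80, 81); Newton's method refines it to λ ≈ 80.5913. Check (Vieta): the three roots sum to 129, matching tr M = 129.
So the eigenvalues of A^T A are ≈ 6.9078, 41.5008, 80.5913 (all ≥ 0, as they must be for A^T A). The largest is λ_max ≈ 80.5913, hence ||A||_2 = sqrt(λ_max) ≈ 8.9773.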